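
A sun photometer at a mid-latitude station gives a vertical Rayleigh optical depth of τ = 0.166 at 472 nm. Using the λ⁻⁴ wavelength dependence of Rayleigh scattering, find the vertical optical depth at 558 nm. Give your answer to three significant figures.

τ(558 nm) = τ(472 nm) × (472/558)⁴ = 0.166 × (0.8459)⁴ = 0.166 × 0.5120 = 0.0850.

0.0850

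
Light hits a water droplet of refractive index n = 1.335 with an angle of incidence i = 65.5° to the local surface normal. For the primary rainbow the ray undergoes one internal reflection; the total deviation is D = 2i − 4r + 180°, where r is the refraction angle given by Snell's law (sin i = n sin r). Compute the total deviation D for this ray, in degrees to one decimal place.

139.1°

sin r = sin 65.5° / 1.335 = 0.9100/1.335 = 0.6816; r = 42.97°.
D = 2·65.5° − 4·42.97° + 180° = 131.00° − 171.88° + 180° = 139.12°.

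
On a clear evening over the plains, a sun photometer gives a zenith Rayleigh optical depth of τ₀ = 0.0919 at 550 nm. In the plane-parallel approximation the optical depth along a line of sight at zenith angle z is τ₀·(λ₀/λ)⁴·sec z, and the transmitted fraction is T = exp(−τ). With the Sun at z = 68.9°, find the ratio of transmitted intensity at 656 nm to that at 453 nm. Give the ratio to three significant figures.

Airmass: sec 68.9° = 2.7778.
τ(656 nm) = 0.0919 × (550/656)⁴ × 2.7778 = 0.0919 × 0.4941 × 2.7778 = 0.1261.
τ(453 nm) = 0.0919 × (550/453)⁴ × 2.7778 = 0.0919 × 2.1730 × 2.7778 = 0.5547.
T(656)/T(453) = exp(τ_B − τ_A) = exp(0.4286) = 1.5351.

1.54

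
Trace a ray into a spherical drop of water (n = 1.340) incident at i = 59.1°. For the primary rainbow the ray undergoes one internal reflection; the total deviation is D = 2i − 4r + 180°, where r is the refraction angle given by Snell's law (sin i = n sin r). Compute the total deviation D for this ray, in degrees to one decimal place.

138.9°

sin r = sin 59.1° / 1.340 = 0.8581/1.340 = 0.6403; r = 39.82°.
D = 2·59.1° − 4·39.82° + 180° = 118.20° − 159.27° + 180° = 138.93°.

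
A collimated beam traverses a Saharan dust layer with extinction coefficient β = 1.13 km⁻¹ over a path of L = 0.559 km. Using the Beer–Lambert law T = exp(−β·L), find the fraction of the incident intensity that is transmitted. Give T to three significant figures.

0.532

τ = β·L = 1.13 × 0.559 = 0.6317.
T = exp(−0.6317) = 0.5317.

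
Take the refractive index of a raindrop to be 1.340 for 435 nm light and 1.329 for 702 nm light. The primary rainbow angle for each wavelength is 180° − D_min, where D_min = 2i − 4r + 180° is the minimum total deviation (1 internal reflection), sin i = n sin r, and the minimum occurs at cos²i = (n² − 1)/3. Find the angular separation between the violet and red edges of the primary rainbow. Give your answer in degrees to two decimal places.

1.59°

At 435 nm (n = 1.340): cos²i = 0.26520 → i = 59.004°, r = 39.770°, D_min = 138.929°, rainbow angle = 41.071°.
At 702 nm (n = 1.329): cos²i = 0.25541 → i = 59.643°, r = 40.487°, D_min = 137.337°, rainbow angle = 42.663°.
Angular width = |41.071° − 42.663°| = 1.592°.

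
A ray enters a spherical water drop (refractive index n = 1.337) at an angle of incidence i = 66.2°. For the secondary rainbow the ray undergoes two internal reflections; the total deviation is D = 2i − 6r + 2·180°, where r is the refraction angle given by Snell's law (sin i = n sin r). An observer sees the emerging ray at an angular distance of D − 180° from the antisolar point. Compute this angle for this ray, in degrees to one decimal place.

53.3°

sin r = sin 66.2° / 1.337 = 0.9150/1.337 = 0.6843; r = 43.18°.
D = 2·66.2° − 6·43.18° + 2·180° = 132.40° − 259.10° + 360° = 233.30°.
Angle from antisolar point = D − 180° = 53.30°.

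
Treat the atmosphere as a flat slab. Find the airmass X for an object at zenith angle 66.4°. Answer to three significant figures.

X = sec z = 1/cos 66.4° = 1/0.4003 = 2.4978.

2.50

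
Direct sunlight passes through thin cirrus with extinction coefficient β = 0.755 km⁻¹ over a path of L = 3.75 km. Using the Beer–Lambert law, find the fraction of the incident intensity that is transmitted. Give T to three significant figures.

0.0589

τ = β·L = 0.755 × 3.75 = 2.8312.
T = exp(−2.8312) = 0.0589.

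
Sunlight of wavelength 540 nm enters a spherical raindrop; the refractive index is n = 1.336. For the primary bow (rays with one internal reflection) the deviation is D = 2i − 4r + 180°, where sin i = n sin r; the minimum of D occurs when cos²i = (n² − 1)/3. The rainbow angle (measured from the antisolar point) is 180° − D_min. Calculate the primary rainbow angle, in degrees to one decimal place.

41.6°

cos²i = (1.78490 − 1)/3 = 0.26163; i = arccos(0.51150) = 59.236°.
sin r = sin 59.236°/1.336 = 0.64318; r = 40.029°.
D_min = 2·59.236° − 4·40.029° + 180° = 138.356°.
Rainbow angle = 180° − D_min = 41.644°.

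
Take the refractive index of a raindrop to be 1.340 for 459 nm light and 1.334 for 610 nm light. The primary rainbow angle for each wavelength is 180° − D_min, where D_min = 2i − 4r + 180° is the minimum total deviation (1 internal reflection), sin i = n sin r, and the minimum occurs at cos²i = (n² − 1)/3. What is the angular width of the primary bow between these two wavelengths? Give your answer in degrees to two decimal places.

0.86°

At 459 nm (n = 1.340): cos²i = 0.26520 → i = 59.004°, r = 39.770°, D_min = 138.929°, rainbow angle = 41.071°.
At 610 nm (n = 1.334): cos²i = 0.25985 → i = 59.352°, r = 40.159°, D_min = 138.067°, rainbow angle = 41.933°.
Angular width = |41.071° − 41.933°| = 0.862°.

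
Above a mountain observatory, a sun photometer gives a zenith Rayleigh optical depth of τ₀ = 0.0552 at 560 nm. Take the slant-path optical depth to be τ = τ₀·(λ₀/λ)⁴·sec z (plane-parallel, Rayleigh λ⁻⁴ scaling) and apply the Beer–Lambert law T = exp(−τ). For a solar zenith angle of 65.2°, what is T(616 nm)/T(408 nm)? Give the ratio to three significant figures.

1.46

Airmass: sec 65.2° = 2.3841.
τ(616 nm) = 0.0552 × (560/616)⁴ × 2.3841 = 0.0552 × 0.6830 × 2.3841 = 0.0899.
τ(408 nm) = 0.0552 × (560/408)⁴ × 2.3841 = 0.0552 × 3.5490 × 2.3841 = 0.4671.
T(616)/T(408) = exp(τ_B − τ_A) = exp(0.3772) = 1.4582.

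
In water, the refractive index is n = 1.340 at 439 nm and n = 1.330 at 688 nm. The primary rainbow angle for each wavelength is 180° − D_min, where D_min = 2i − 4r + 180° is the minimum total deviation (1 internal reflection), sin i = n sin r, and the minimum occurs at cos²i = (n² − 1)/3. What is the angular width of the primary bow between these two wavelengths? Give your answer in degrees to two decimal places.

1.45°

At 439 nm (n = 1.340): cos²i = 0.26520 → i = 59.004°, r = 39.770°, D_min = 138.929°, rainbow angle = 41.071°.
At 688 nm (n = 1.330): cos²i = 0.25630 → i = 59.585°, r = 40.422°, D_min = 137.484°, rainbow angle = 42.516°.
Angular width = |41.071° − 42.516°| = 1.445°.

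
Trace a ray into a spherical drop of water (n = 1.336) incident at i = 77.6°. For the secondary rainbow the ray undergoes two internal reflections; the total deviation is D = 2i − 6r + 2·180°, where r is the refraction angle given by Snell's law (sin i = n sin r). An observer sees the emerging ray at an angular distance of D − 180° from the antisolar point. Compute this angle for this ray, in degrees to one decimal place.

53.4°

sin r = sin 77.6° / 1.336 = 0.9767/1.336 = 0.7310; r = 46.97°.
D = 2·77.6° − 6·46.97° + 2·180° = 155.20° − 281.84° + 360° = 233.36°.
Angle from antisolar point = D − 180° = 53.36°.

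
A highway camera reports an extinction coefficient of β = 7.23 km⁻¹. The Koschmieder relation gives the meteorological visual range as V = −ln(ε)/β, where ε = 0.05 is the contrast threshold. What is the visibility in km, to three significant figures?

0.414 km

V = −ln(0.05) / 7.23 = 2.996 / 7.23 = 0.4143 km.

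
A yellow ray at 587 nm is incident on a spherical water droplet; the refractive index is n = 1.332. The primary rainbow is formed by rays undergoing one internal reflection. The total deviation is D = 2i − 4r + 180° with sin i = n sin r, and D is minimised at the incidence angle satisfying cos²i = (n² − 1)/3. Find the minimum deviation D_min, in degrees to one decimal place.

137.8°

cos²i = (1.77422 − 1)/3 = 0.25807; i = arccos(0.50801) = 59.469°.
sin r = sin 59.469°/1.332 = 0.64666; r = 40.290°.
D_min = 2·59.469° − 4·40.290° + 180° = 137.776°.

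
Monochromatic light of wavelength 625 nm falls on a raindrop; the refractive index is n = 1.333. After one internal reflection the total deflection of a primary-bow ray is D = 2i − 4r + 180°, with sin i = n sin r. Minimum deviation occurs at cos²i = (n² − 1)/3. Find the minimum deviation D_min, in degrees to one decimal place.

cos²i = (1.77689 − 1)/3 = 0.25896; i = arccos(0.50888) = 59.410°.
sin r = sin 59.410°/1.333 = 0.64579; r = 40.225°.
D_min = 2·59.410° − 4·40.225° + 180° = 137.922°.

137.9°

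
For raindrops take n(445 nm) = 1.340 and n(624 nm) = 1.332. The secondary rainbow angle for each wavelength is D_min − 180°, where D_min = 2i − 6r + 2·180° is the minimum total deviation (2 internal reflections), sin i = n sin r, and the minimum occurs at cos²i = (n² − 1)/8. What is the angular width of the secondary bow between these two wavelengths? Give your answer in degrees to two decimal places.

2.08°

At 445 nm (n = 1.340): cos²i = 0.09945 → i = 71.618°, r = 45.088°, D_min = 232.709°, rainbow angle = 52.709°.
At 624 nm (n = 1.332): cos²i = 0.09678 → i = 71.875°, r = 45.520°, D_min = 230.628°, rainbow angle = 50.628°.
Angular width = |52.709° − 50.628°| = 2.080°.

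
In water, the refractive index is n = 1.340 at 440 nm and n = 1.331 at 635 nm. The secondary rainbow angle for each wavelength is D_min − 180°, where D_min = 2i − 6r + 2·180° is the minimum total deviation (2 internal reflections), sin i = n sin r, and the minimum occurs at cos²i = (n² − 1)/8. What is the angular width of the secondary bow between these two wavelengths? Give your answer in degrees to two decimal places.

2.34°

At 440 nm (n = 1.340): cos²i = 0.09945 → i = 71.618°, r = 45.088°, D_min = 232.709°, rainbow angle = 52.709°.
At 635 nm (n = 1.331): cos²i = 0.09645 → i = 71.907°, r = 45.575°, D_min = 230.365°, rainbow angle = 50.365°.
Angular width = |52.709° − 50.365°| = 2.344°.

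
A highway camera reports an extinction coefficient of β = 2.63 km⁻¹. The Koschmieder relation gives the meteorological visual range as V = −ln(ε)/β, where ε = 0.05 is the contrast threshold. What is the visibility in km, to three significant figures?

V = −ln(0.05) / 2.63 = 2.996 / 2.63 = 1.1391 km.

1.14 km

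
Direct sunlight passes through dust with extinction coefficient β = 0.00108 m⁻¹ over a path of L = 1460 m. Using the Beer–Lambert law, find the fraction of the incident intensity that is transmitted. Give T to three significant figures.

0.207

τ = β·L = 0.00108 × 1460 = 1.5768.
T = exp(−1.5768) = 0.2066.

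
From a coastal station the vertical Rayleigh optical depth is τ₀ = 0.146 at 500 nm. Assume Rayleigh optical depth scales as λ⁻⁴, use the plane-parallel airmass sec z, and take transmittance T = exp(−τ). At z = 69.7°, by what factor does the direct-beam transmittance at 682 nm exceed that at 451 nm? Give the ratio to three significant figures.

1.67

Airmass: sec 69.7° = 2.8824.
τ(682 nm) = 0.146 × (500/682)⁴ × 2.8824 = 0.146 × 0.2889 × 2.8824 = 0.1216.
τ(451 nm) = 0.146 × (500/451)⁴ × 2.8824 = 0.146 × 1.5107 × 2.8824 = 0.6357.
T(682)/T(451) = exp(τ_B − τ_A) = exp(0.5142) = 1.6722.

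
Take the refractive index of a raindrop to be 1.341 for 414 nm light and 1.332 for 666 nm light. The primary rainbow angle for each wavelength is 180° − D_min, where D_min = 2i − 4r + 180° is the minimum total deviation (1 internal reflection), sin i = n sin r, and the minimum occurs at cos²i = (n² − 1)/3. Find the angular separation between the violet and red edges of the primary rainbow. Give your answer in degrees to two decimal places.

1.29°

At 414 nm (n = 1.341): cos²i = 0.26609 → i = 58.946°, r = 39.705°, D_min = 139.071°, rainbow angle = 40.929°.
At 666 nm (n = 1.332): cos²i = 0.25807 → i = 59.469°, r = 40.290°, D_min = 137.776°, rainbow angle = 42.224°.
Angular width = |40.929° − 42.224°| = 1.295°.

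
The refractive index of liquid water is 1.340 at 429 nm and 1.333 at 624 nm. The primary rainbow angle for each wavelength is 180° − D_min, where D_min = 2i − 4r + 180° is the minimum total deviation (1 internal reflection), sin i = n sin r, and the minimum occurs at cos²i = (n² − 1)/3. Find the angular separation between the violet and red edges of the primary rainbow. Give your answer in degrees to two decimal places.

At 429 nm (n = 1.340): cos²i = 0.26520 → i = 59.004°, r = 39.770°, D_min = 138.929°, rainbow angle = 41.071°.
At 624 nm (n = 1.333): cos²i = 0.25896 → i = 59.410°, r = 40.225°, D_min = 137.922°, rainbow angle = 42.078°.
Angular width = |41.071° − 42.078°| = 1.007°.

1.01°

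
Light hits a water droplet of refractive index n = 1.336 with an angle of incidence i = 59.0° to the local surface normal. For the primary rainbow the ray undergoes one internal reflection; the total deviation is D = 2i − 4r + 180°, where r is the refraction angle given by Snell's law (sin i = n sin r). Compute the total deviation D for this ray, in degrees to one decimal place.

sin r = sin 59.0° / 1.336 = 0.8572/1.336 = 0.6416; r = 39.91°.
D = 2·59.0° − 4·39.91° + 180° = 118.00° − 159.64° + 180° = 138.36°.

138.4°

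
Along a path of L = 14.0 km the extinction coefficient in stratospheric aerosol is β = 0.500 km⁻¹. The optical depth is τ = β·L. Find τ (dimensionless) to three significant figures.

τ = β·L = 0.500 × 14.0 = 7.0000.

7.00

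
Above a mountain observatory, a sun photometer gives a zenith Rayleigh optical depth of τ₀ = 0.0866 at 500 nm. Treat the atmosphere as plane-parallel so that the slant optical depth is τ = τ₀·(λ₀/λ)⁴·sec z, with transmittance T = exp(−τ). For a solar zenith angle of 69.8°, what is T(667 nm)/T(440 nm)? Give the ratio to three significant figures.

1.40

Airmass: sec 69.8° = 2.8960.
τ(667 nm) = 0.0866 × (500/667)⁴ × 2.8960 = 0.0866 × 0.3158 × 2.8960 = 0.0792.
τ(440 nm) = 0.0866 × (500/440)⁴ × 2.8960 = 0.0866 × 1.6675 × 2.8960 = 0.4182.
T(667)/T(440) = exp(τ_B − τ_A) = exp(0.3390) = 1.4036.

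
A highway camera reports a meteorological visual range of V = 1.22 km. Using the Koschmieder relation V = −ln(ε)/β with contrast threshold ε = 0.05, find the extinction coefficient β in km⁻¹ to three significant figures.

2.46 km⁻¹

β = −ln(0.05) / V = 2.996 / 1.22 = 2.4555 km⁻¹.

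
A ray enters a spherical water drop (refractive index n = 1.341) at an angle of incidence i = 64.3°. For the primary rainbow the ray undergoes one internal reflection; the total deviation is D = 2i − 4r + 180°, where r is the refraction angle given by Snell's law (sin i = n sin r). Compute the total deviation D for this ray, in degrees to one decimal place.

sin r = sin 64.3° / 1.341 = 0.9011/1.341 = 0.6719; r = 42.22°.
D = 2·64.3° − 4·42.22° + 180° = 128.60° − 168.87° + 180° = 139.73°.

139.7°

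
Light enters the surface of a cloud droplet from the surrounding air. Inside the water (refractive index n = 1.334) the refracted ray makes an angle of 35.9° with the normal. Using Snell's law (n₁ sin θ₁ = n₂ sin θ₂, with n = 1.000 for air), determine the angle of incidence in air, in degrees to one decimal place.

51.5°

Snell: sin θ_i = n · sin θ_r = 1.334 × sin 35.9° = 1.334 × 0.5864 = 0.7822.
θ_i = arcsin(0.7822) = 51.46°.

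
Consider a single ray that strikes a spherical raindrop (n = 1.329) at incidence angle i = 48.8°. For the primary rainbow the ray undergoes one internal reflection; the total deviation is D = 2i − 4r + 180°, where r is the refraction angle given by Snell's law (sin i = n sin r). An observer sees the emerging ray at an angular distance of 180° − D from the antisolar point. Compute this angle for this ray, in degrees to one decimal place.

40.3°

sin r = sin 48.8° / 1.329 = 0.7524/1.329 = 0.5662; r = 34.48°.
D = 2·48.8° − 4·34.48° + 180° = 97.60° − 137.93° + 180° = 139.67°.
Angle from antisolar point = 180° − D = 40.33°.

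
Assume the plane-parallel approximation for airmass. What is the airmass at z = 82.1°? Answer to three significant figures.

7.28

X = sec z = 1/cos 82.1° = 1/0.1374 = 7.2757.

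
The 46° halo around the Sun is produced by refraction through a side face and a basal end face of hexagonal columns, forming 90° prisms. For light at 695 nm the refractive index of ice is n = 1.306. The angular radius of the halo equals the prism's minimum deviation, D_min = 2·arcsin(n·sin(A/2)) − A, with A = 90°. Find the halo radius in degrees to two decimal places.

n·sin(A/2) = 1.306 × sin 45° = 1.306 × 0.7071 = 0.9235.
D_min = 2·arcsin(0.9235) − 90° = 2 × 67.440° − 90° = 44.881°.

44.88°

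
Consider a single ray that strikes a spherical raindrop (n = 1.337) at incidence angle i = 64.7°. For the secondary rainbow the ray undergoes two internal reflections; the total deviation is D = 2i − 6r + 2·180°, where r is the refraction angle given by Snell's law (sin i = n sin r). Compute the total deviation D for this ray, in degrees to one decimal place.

234.1°

sin r = sin 64.7° / 1.337 = 0.9041/1.337 = 0.6762; r = 42.55°.
D = 2·64.7° − 6·42.55° + 2·180° = 129.40° − 255.29° + 360° = 234.11°.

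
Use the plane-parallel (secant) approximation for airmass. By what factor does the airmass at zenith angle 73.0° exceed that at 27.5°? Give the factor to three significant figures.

X(73.0°)/X(27.5°) = sec 73.0° / sec 27.5° = cos 27.5° / cos 73.0° = 0.8870/0.2924 = 3.0338.

3.03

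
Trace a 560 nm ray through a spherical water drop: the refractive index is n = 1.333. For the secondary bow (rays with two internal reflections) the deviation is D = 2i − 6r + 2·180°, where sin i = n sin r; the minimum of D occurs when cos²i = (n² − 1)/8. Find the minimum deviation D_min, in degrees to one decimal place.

230.9°

cos²i = (1.77689 − 1)/8 = 0.09711; i = arccos(0.31163) = 71.843°.
sin r = sin 71.843°/1.333 = 0.71283; r = 45.466°.
D_min = 2·71.843° − 6·45.466° + 360° = 230.891°.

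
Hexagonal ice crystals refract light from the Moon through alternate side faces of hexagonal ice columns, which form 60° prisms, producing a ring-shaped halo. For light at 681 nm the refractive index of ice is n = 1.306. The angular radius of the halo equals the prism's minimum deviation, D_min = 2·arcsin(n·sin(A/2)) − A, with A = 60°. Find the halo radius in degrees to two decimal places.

21.54°

n·sin(A/2) = 1.306 × sin 30° = 1.306 × 0.5000 = 0.6530.
D_min = 2·arcsin(0.6530) − 60° = 2 × 40.768° − 60° = 21.536°.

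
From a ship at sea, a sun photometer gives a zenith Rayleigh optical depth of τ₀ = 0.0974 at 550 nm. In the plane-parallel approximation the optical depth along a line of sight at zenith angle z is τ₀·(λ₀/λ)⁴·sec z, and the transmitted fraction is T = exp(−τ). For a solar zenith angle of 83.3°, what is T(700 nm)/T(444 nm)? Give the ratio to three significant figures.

5.19

Airmass: sec 83.3° = 8.5711.
τ(700 nm) = 0.0974 × (550/700)⁴ × 8.5711 = 0.0974 × 0.3811 × 8.5711 = 0.3182.
τ(444 nm) = 0.0974 × (550/444)⁴ × 8.5711 = 0.0974 × 2.3546 × 8.5711 = 1.9657.
T(700)/T(444) = exp(τ_B − τ_A) = exp(1.6475) = 5.1941.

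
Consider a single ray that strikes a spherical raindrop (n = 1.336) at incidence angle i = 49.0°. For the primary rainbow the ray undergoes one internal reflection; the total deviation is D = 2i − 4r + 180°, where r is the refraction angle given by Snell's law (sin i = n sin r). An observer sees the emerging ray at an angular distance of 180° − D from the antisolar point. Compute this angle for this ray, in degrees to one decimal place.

sin r = sin 49.0° / 1.336 = 0.7547/1.336 = 0.5649; r = 34.40°.
D = 2·49.0° − 4·34.40° + 180° = 98.00° − 137.58° + 180° = 140.42°.
Angle from antisolar point = 180° − D = 39.58°.

39.6°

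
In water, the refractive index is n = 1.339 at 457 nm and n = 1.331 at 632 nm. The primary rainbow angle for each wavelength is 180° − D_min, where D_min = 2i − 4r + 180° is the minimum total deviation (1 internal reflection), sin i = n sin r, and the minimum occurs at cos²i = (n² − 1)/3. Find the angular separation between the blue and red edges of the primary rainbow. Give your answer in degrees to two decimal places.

At 457 nm (n = 1.339): cos²i = 0.26431 → i = 59.062°, r = 39.834°, D_min = 138.786°, rainbow angle = 41.214°.
At 632 nm (n = 1.331): cos²i = 0.25719 → i = 59.527°, r = 40.356°, D_min = 137.630°, rainbow angle = 42.370°.
Angular width = |41.214° − 42.370°| = 1.156°.

1.16°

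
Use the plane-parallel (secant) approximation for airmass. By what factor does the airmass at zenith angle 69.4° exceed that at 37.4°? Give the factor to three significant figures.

X(69.4°)/X(37.4°) = sec 69.4° / sec 37.4° = cos 37.4° / cos 69.4° = 0.7944/0.3518 = 2.2579.

2.26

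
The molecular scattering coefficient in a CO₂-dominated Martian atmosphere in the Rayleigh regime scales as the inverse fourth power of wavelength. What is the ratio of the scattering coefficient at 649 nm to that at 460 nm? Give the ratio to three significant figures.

Rayleigh scattering ∝ λ⁻⁴, so the ratio of coefficients is the inverse fourth power of the wavelength ratio.
σ(649)/σ(460) = (460/649)⁴ = (0.7088)⁴ = 0.2524.

0.252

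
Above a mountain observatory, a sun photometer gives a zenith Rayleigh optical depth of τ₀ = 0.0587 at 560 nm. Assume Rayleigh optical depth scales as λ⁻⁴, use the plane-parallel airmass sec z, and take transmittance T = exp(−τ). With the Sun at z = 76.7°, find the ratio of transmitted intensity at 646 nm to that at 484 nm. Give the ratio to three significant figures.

Airmass: sec 76.7° = 4.3469.
τ(646 nm) = 0.0587 × (560/646)⁴ × 4.3469 = 0.0587 × 0.5647 × 4.3469 = 0.1441.
τ(484 nm) = 0.0587 × (560/484)⁴ × 4.3469 = 0.0587 × 1.7921 × 4.3469 = 0.4573.
T(646)/T(484) = exp(τ_B − τ_A) = exp(0.3132) = 1.3678.

1.37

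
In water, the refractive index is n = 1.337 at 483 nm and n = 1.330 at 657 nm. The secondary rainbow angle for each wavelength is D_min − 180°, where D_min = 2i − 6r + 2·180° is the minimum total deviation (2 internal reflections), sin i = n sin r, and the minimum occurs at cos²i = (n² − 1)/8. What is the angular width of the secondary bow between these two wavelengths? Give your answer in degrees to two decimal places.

1.83°

At 483 nm (n = 1.337): cos²i = 0.09845 → i = 71.714°, r = 45.249°, D_min = 231.934°, rainbow angle = 51.934°.
At 657 nm (n = 1.330): cos²i = 0.09611 → i = 71.940°, r = 45.630°, D_min = 230.101°, rainbow angle = 50.101°.
Angular width = |51.934° − 50.101°| = 1.832°.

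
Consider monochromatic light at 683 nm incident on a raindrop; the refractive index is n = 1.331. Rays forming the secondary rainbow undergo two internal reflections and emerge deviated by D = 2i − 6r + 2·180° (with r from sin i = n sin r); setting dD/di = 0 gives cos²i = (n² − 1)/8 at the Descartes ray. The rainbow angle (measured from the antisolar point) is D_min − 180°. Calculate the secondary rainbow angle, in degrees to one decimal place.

cos²i = (1.77156 − 1)/8 = 0.09645; i = arccos(0.31056) = 71.907°.
sin r = sin 71.907°/1.331 = 0.71417; r = 45.575°.
D_min = 2·71.907° − 6·45.575° + 360° = 230.365°.
Rainbow angle = D_min − 180° = 50.365°.

50.4°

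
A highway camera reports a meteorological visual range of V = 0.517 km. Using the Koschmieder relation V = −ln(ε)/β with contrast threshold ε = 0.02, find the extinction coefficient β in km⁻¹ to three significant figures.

β = −ln(0.02) / V = 3.912 / 0.517 = 7.5668 km⁻¹.

7.57 km⁻¹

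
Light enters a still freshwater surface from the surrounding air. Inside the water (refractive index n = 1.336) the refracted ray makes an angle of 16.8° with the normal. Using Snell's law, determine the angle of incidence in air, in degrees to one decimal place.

22.7°

Snell: sin θ_i = n · sin θ_r = 1.336 × sin 16.8° = 1.336 × 0.2890 = 0.3861.
θ_i = arcsin(0.3861) = 22.71°.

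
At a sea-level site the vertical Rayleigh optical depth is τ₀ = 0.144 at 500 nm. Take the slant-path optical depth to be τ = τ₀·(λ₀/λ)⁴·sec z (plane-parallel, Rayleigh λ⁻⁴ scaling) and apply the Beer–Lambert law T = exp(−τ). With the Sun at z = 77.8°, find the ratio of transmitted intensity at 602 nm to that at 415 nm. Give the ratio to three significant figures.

Airmass: sec 77.8° = 4.7321.
τ(602 nm) = 0.144 × (500/602)⁴ × 4.7321 = 0.144 × 0.4759 × 4.7321 = 0.3243.
τ(415 nm) = 0.144 × (500/415)⁴ × 4.7321 = 0.144 × 2.1071 × 4.7321 = 1.4358.
T(602)/T(415) = exp(τ_B − τ_A) = exp(1.1115) = 3.0391.

3.04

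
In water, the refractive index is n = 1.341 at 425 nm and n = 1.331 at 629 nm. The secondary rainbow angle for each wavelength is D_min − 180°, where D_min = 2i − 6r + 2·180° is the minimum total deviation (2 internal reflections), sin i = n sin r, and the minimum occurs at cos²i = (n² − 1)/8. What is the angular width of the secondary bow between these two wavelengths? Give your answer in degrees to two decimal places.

2.60°

At 425 nm (n = 1.341): cos²i = 0.09979 → i = 71.586°, r = 45.034°, D_min = 232.966°, rainbow angle = 52.966°.
At 629 nm (n = 1.331): cos²i = 0.09645 → i = 71.907°, r = 45.575°, D_min = 230.365°, rainbow angle = 50.365°.
Angular width = |52.966° − 50.365°| = 2.601°.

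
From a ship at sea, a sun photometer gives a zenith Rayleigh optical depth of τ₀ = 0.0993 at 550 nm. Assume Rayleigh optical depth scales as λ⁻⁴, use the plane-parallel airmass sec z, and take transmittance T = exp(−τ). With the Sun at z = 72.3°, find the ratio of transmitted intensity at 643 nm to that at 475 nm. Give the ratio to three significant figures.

1.51

Airmass: sec 72.3° = 3.2891.
τ(643 nm) = 0.0993 × (550/643)⁴ × 3.2891 = 0.0993 × 0.5353 × 3.2891 = 0.1748.
τ(475 nm) = 0.0993 × (550/475)⁴ × 3.2891 = 0.0993 × 1.7975 × 3.2891 = 0.5871.
T(643)/T(475) = exp(τ_B − τ_A) = exp(0.4123) = 1.5102.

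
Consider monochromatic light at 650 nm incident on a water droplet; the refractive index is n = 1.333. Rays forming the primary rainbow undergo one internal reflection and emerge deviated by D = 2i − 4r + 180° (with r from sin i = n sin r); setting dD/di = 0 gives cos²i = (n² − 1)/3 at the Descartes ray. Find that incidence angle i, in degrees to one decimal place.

59.4°

cos²i = (1.333² − 1)/3 = (1.77689 − 1)/3 = 0.25896.
cos i = 0.50888, so i = 59.410°.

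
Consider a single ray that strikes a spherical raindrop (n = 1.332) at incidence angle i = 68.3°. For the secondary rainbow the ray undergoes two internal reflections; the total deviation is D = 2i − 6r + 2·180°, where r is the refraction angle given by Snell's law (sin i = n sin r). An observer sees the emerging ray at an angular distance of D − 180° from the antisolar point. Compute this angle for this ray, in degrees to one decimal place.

51.2°

sin r = sin 68.3° / 1.332 = 0.9291/1.332 = 0.6975; r = 44.23°.
D = 2·68.3° − 6·44.23° + 2·180° = 136.60° − 265.38° + 360° = 231.22°.
Angle from antisolar point = D − 180° = 51.22°.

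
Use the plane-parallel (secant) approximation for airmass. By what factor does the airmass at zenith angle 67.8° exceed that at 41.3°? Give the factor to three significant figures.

X(67.8°)/X(41.3°) = sec 67.8° / sec 41.3° = cos 41.3° / cos 67.8° = 0.7513/0.3778 = 1.9883.

1.99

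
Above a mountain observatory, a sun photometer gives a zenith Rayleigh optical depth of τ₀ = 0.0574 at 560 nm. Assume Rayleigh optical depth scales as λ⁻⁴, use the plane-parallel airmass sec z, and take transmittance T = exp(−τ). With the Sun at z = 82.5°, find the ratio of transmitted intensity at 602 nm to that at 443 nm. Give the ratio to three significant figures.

Airmass: sec 82.5° = 7.6613.
τ(602 nm) = 0.0574 × (560/602)⁴ × 7.6613 = 0.0574 × 0.7488 × 7.6613 = 0.3293.
τ(443 nm) = 0.0574 × (560/443)⁴ × 7.6613 = 0.0574 × 2.5535 × 7.6613 = 1.1229.
T(602)/T(443) = exp(τ_B − τ_A) = exp(0.7936) = 2.2114.

2.21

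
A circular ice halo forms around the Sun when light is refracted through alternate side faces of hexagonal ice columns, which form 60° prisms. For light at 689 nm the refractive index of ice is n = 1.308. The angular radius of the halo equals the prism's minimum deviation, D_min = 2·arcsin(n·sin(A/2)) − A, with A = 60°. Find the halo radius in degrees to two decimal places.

21.69°

n·sin(A/2) = 1.308 × sin 30° = 1.308 × 0.5000 = 0.6540.
D_min = 2·arcsin(0.6540) − 60° = 2 × 40.844° − 60° = 21.688°.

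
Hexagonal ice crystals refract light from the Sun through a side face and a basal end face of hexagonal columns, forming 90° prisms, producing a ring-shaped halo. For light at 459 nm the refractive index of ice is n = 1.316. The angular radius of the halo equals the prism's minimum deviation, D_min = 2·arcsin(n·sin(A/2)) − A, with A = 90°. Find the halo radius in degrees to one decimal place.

47.0°

n·sin(A/2) = 1.316 × sin 45° = 1.316 × 0.7071 = 0.9306.
D_min = 2·arcsin(0.9306) − 90° = 2 × 68.521° − 90° = 47.042°.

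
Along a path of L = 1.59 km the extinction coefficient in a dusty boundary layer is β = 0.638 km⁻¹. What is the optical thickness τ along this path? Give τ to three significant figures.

τ = β·L = 0.638 × 1.59 = 1.0144.

1.01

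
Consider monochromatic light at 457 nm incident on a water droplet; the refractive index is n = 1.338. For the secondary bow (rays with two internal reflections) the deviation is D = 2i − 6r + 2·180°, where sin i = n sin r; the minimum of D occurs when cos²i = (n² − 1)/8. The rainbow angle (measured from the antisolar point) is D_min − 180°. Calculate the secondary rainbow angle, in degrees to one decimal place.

52.2°

cos²i = (1.79024 − 1)/8 = 0.09878; i = arccos(0.31429) = 71.682°.
sin r = sin 71.682°/1.338 = 0.70951; r = 45.195°.
D_min = 2·71.682° − 6·45.195° + 360° = 232.193°.
Rainbow angle = D_min − 180° = 52.193°.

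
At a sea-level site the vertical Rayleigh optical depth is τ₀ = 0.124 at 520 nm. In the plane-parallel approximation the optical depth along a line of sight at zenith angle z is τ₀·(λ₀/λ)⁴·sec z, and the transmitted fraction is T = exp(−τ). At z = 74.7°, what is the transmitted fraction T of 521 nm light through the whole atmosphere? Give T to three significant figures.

sec 74.7° = 3.7897.
τ = 0.124 × (520/521)⁴ × 3.7897 = 0.124 × 0.9923 × 3.7897 = 0.4663.
T = exp(−0.4663) = 0.6273.

0.627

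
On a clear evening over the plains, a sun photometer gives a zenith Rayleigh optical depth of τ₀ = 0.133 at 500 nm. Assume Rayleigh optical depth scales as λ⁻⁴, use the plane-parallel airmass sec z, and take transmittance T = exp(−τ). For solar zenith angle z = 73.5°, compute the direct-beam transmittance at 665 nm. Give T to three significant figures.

sec 73.5° = 3.5209.
τ = 0.133 × (500/665)⁴ × 3.5209 = 0.133 × 0.3196 × 3.5209 = 0.1497.
T = exp(−0.1497) = 0.8610.

0.861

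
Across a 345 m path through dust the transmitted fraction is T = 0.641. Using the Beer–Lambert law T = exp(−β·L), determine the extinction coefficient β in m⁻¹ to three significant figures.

0.00129 m⁻¹

Beer–Lambert: T = exp(−βL) ⇒ β = −ln(T)/L = −ln(0.641)/345 = 0.4447/345 = 0.001289 m⁻¹.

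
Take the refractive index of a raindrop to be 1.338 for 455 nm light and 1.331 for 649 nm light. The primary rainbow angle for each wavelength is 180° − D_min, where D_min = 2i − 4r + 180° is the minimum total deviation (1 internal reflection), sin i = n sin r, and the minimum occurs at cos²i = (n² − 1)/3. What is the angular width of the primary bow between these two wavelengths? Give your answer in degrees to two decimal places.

At 455 nm (n = 1.338): cos²i = 0.26341 → i = 59.120°, r = 39.899°, D_min = 138.643°, rainbow angle = 41.357°.
At 649 nm (n = 1.331): cos²i = 0.25719 → i = 59.527°, r = 40.356°, D_min = 137.630°, rainbow angle = 42.370°.
Angular width = |41.357° − 42.370°| = 1.013°.

1.01°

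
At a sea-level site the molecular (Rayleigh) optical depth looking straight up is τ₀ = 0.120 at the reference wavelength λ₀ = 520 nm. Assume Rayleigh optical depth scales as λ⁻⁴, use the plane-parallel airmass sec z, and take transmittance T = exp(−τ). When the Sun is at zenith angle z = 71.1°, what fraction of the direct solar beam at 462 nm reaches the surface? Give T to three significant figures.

0.552

sec 71.1° = 3.0872.
τ = 0.120 × (520/462)⁴ × 3.0872 = 0.120 × 1.6049 × 3.0872 = 0.5946.
T = exp(−0.5946) = 0.5518.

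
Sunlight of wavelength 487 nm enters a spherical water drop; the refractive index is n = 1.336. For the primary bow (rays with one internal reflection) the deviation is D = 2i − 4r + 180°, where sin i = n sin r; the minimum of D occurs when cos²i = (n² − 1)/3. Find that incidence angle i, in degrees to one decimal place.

cos²i = (1.336² − 1)/3 = (1.78490 − 1)/3 = 0.26163.
cos i = 0.51150, so i = 59.236°.

59.2°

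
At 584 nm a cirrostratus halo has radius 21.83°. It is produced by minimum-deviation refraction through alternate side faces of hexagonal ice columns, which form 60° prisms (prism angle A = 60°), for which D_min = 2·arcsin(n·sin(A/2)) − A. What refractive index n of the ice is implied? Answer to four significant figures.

1.310

Rearranging: n = sin((D_min + A)/2) / sin(A/2).
(D_min + A)/2 = (21.83° + 60°)/2 = 40.915°.
n = sin 40.915° / sin 30° = 0.6549 / 0.5000 = 1.3099.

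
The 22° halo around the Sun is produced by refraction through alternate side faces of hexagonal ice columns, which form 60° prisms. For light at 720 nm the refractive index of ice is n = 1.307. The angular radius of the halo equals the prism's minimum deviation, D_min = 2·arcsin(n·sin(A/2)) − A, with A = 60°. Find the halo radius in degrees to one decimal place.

n·sin(A/2) = 1.307 × sin 30° = 1.307 × 0.5000 = 0.6535.
D_min = 2·arcsin(0.6535) − 60° = 2 × 40.806° − 60° = 21.612°.

21.6°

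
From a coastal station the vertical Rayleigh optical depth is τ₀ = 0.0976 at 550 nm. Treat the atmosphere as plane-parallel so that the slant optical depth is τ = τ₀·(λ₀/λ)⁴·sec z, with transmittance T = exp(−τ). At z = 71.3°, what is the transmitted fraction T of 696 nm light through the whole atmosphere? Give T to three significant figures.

0.888

sec 71.3° = 3.1190.
τ = 0.0976 × (550/696)⁴ × 3.1190 = 0.0976 × 0.3900 × 3.1190 = 0.1187.
T = exp(−0.1187) = 0.8881.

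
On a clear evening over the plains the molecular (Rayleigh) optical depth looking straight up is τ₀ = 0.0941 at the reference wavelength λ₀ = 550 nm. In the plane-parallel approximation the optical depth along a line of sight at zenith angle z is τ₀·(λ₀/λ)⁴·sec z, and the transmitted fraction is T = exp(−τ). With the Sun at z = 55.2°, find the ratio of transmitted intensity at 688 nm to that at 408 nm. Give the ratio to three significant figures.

Airmass: sec 55.2° = 1.7522.
τ(688 nm) = 0.0941 × (550/688)⁴ × 1.7522 = 0.0941 × 0.4084 × 1.7522 = 0.0673.
τ(408 nm) = 0.0941 × (550/408)⁴ × 1.7522 = 0.0941 × 3.3023 × 1.7522 = 0.5445.
T(688)/T(408) = exp(τ_B − τ_A) = exp(0.4771) = 1.6115.

1.61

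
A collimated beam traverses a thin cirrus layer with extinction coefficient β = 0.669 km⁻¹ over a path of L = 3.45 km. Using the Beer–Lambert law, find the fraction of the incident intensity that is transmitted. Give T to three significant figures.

τ = β·L = 0.669 × 3.45 = 2.3081.
T = exp(−2.3081) = 0.0995.

0.0995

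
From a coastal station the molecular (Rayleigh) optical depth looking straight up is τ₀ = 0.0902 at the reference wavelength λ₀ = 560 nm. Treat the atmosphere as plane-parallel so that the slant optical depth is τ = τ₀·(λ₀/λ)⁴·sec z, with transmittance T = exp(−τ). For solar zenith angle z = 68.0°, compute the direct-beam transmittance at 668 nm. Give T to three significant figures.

0.888

sec 68.0° = 2.6695.
τ = 0.0902 × (560/668)⁴ × 2.6695 = 0.0902 × 0.4939 × 2.6695 = 0.1189.
T = exp(−0.1189) = 0.8879.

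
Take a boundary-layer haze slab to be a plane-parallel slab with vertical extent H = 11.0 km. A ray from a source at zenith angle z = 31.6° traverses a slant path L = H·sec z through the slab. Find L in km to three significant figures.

sec z = 1/cos 31.6° = 1.1741.
L = 11.0 × 1.1741 = 12.915 km.

12.9 km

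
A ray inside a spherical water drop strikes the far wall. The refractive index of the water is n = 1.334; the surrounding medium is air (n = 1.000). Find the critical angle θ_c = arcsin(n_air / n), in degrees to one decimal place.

sin θ_c = n_air / n = 1.000 / 1.334 = 0.7496.
θ_c = arcsin(0.7496) = 48.56°.

48.6°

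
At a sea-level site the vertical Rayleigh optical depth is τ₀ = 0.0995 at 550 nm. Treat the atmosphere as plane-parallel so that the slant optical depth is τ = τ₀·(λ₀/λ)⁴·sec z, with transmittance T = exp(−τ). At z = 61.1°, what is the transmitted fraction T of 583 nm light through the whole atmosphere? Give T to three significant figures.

0.850

sec 61.1° = 2.0692.
τ = 0.0995 × (550/583)⁴ × 2.0692 = 0.0995 × 0.7921 × 2.0692 = 0.1631.
T = exp(−0.1631) = 0.8495.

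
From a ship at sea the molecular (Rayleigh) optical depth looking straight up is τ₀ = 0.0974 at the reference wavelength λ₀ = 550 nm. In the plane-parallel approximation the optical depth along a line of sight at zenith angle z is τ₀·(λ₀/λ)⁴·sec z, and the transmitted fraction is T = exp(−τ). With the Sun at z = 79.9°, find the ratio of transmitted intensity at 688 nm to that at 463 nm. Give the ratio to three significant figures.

Airmass: sec 79.9° = 5.7023.
τ(688 nm) = 0.0974 × (550/688)⁴ × 5.7023 = 0.0974 × 0.4084 × 5.7023 = 0.2268.
τ(463 nm) = 0.0974 × (550/463)⁴ × 5.7023 = 0.0974 × 1.9913 × 5.7023 = 1.1060.
T(688)/T(463) = exp(τ_B − τ_A) = exp(0.8791) = 2.4088.

2.41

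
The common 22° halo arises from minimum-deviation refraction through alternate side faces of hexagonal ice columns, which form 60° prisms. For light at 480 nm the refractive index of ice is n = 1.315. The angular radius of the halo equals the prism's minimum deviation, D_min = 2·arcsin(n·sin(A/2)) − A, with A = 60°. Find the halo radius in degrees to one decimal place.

n·sin(A/2) = 1.315 × sin 30° = 1.315 × 0.5000 = 0.6575.
D_min = 2·arcsin(0.6575) − 60° = 2 × 41.109° − 60° = 22.219°.

22.2°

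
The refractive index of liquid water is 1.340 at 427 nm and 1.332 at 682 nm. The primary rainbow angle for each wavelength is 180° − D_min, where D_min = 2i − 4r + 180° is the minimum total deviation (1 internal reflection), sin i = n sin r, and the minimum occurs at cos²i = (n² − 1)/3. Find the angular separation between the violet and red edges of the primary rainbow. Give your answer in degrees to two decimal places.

1.15°

At 427 nm (n = 1.340): cos²i = 0.26520 → i = 59.004°, r = 39.770°, D_min = 138.929°, rainbow angle = 41.071°.
At 682 nm (n = 1.332): cos²i = 0.25807 → i = 59.469°, r = 40.290°, D_min = 137.776°, rainbow angle = 42.224°.
Angular width = |41.071° − 42.224°| = 1.153°.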